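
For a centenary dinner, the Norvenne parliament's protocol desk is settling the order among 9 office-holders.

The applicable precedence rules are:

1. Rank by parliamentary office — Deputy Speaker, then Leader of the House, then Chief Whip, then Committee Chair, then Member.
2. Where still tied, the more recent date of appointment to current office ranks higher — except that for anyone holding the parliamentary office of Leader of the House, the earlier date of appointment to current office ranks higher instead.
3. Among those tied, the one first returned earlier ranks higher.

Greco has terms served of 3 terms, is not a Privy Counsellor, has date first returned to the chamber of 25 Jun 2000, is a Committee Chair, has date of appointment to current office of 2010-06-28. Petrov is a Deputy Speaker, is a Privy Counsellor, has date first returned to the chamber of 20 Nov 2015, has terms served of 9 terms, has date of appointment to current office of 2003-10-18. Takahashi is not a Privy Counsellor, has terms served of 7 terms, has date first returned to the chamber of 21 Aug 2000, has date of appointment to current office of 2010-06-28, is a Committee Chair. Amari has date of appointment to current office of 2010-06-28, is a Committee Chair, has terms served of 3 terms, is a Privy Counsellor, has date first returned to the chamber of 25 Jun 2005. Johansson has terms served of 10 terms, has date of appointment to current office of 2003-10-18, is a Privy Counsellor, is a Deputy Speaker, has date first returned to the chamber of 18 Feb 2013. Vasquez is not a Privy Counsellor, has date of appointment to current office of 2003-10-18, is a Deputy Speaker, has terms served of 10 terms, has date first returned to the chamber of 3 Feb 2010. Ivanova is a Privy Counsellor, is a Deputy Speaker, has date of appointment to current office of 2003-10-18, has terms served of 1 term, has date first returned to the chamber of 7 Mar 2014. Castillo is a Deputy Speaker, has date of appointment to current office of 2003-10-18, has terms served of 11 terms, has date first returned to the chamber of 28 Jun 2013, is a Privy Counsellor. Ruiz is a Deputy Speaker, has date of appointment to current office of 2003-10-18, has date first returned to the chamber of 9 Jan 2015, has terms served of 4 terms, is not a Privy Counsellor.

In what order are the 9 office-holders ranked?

By parliamentary office: Vasquez, Johansson, Castillo, Ivanova, Ruiz and Petrov (Deputy Speaker); then Greco, Takahashi and Amari (Committee Chair).
Vasquez, Johansson, Castillo, Ivanova, Ruiz and Petrov all have date of appointment to current office 2003-10-18, so the next rule applies.
Among Vasquez, Johansson, Castillo, Ivanova, Ruiz and Petrov, by date first returned to the chamber (earlier first): Vasquez (3 Feb 2010) before Johansson (18 Feb 2013) before Castillo (28 Jun 2013) before Ivanova (7 Mar 2014) before Ruiz (9 Jan 2015) before Petrov (20 Nov 2015).
Greco, Takahashi and Amari all have date of appointment to current office 2010-06-28, so the next rule applies.
Among Greco, Takahashi and Amari, by date first returned to the chamber (earlier first): Greco (25 Jun 2000) before Takahashi (21 Aug 2000) before Amari (25 Jun 2005).
Full order: Vasquez, Johansson, Castillo, Ivanova, Ruiz, Petrov, Greco, Takahashi, Amari.

Vasquez, Johansson, Castillo, Ivanova, Ruiz, Petrov, Greco, Takahashi, Amari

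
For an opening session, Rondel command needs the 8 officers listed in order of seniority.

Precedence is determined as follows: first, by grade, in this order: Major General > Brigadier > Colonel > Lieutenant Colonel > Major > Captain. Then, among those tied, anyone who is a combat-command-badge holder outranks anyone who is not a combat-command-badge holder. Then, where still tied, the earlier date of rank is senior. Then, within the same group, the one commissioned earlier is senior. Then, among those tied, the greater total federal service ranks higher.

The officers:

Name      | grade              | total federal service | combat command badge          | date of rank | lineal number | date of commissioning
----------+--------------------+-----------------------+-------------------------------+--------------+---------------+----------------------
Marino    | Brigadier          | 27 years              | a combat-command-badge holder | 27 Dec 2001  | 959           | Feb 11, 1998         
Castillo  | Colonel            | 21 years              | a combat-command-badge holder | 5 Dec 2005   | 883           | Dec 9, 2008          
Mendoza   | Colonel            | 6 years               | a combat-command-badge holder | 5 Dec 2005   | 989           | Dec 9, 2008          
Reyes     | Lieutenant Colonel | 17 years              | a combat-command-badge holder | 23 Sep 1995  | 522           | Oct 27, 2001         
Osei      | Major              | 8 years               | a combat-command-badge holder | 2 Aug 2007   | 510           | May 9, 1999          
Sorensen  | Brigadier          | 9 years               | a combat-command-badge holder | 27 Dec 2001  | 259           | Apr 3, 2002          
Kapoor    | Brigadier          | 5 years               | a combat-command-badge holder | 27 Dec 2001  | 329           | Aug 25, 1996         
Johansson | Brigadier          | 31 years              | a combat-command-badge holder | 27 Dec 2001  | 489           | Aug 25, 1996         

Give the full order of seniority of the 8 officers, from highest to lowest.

Johansson, Kapoor, Marino, Sorensen, Castillo, Mendoza, Reyes, Osei

By grade: Johansson, Kapoor, Marino and Sorensen (Brigadier); then Castillo and Mendoza (Colonel); then Reyes (Lieutenant Colonel); then Osei (Major).
Johansson, Kapoor, Marino and Sorensen are each a combat-command-badge holder, so the next rule applies.
Johansson, Kapoor, Marino and Sorensen all have date of rank 27 Dec 2001, so the next rule applies.
Among Johansson, Kapoor, Marino and Sorensen, by date of commissioning (earlier first): Johansson and Kapoor (Aug 25, 1996) before Marino (Feb 11, 1998) before Sorensen (Apr 3, 2002).
Among Johansson and Kapoor, by total federal service (higher first): Johansson (31 years) before Kapoor (5 years).
Castillo and Mendoza are each a combat-command-badge holder, so the next rule applies.
Castillo and Mendoza both have date of rank 5 Dec 2005, so the next rule applies.
Castillo and Mendoza both have date of commissioning Dec 9, 2008, so the next rule applies.
Among Castillo and Mendoza, by total federal service (higher first): Castillo (21 years) before Mendoza (6 years).
Full order: Johansson, Kapoor, Marino, Sorensen, Castillo, Mendoza, Reyes, Osei.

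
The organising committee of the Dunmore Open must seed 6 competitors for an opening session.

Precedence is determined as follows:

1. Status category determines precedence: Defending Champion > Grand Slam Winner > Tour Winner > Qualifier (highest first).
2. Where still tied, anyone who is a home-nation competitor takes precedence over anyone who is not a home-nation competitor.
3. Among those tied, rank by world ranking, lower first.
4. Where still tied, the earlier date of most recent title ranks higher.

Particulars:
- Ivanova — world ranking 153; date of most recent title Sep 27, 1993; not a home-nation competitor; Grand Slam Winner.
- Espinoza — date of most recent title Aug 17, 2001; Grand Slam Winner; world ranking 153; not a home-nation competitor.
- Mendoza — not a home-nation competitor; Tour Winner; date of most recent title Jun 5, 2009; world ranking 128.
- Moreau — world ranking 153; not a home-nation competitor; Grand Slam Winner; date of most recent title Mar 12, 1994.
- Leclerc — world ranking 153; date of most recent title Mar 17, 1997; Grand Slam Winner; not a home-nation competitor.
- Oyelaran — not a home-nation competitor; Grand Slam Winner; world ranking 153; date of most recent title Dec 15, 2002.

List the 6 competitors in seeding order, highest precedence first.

By status category: Ivanova, Moreau, Leclerc, Espinoza and Oyelaran (Grand Slam Winner); then Mendoza (Tour Winner).
Ivanova, Moreau, Leclerc, Espinoza and Oyelaran are each not a home-nation competitor, so the next rule applies.
Ivanova, Moreau, Leclerc, Espinoza and Oyelaran all have world ranking 153, so the next rule applies.
Among Ivanova, Moreau, Leclerc, Espinoza and Oyelaran, by date of most recent title (earlier first): Ivanova (Sep 27, 1993) before Moreau (Mar 12, 1994) before Leclerc (Mar 17, 1997) before Espinoza (Aug 17, 2001) before Oyelaran (Dec 15, 2002).
Full order: Ivanova, Moreau, Leclerc, Espinoza, Oyelaran, Mendoza.

Ivanova, Moreau, Leclerc, Espinoza, Oyelaran, Mendoza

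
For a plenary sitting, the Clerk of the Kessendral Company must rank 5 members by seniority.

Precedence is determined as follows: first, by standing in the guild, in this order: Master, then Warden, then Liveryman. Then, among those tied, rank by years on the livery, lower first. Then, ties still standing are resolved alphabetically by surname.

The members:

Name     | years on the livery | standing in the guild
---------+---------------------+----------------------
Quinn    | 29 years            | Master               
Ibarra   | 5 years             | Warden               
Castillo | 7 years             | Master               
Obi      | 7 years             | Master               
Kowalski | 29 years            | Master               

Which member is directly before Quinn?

By standing in the guild: Castillo, Obi, Kowalski and Quinn (Master); then Ibarra (Warden).
Among Castillo, Obi, Kowalski and Quinn, by years on the livery (lower first): Castillo and Obi (7 years) before Kowalski and Quinn (29 years).
Among Castillo and Obi, alphabetically by surname: Castillo before Obi.
Among Kowalski and Quinn, alphabetically by surname: Kowalski before Quinn.
Order: Castillo, Obi, Kowalski, Quinn, Ibarra.

Kowalski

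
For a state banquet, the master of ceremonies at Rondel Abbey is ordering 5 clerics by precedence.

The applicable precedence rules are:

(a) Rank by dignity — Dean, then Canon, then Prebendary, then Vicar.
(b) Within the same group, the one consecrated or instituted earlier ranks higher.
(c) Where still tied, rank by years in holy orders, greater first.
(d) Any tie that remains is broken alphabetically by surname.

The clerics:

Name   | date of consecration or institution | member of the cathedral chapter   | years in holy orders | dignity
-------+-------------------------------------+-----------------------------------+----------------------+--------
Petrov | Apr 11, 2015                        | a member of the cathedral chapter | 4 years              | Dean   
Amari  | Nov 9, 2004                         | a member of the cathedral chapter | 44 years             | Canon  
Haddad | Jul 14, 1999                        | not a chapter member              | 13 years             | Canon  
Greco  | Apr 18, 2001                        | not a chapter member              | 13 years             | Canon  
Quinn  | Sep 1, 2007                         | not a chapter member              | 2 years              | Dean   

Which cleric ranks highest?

By dignity: Quinn and Petrov (Dean); then Haddad, Greco and Amari (Canon).
Among Quinn and Petrov, by date of consecration or institution (earlier first): Quinn (Sep 1, 2007) before Petrov (Apr 11, 2015).
Among Haddad, Greco and Amari, by date of consecration or institution (earlier first): Haddad (Jul 14, 1999) before Greco (Apr 18, 2001) before Amari (Nov 9, 2004).
Order: Quinn, Petrov, Haddad, Greco, Amari.

Quinn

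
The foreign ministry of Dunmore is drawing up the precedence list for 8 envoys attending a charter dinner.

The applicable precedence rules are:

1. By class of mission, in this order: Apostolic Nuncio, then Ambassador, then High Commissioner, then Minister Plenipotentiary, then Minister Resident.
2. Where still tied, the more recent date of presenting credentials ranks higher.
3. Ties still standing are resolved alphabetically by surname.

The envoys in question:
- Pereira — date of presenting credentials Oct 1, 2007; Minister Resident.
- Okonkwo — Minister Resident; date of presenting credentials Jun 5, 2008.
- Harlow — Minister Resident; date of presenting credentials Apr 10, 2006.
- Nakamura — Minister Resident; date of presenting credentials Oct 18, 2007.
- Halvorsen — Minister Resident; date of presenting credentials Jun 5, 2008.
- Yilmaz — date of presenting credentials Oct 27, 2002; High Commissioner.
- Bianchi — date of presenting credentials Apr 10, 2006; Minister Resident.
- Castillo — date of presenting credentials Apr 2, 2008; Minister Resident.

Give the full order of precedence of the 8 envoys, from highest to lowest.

By class of mission: Yilmaz (High Commissioner); then Halvorsen, Okonkwo, Castillo, Nakamura, Pereira, Bianchi and Harlow (Minister Resident).
Among Halvorsen, Okonkwo, Castillo, Nakamura, Pereira, Bianchi and Harlow, by date of presenting credentials (later first): Halvorsen and Okonkwo (Jun 5, 2008) before Castillo (Apr 2, 2008) before Nakamura (Oct 18, 2007) before Pereira (Oct 1, 2007) before Bianchi and Harlow (Apr 10, 2006).
Among Halvorsen and Okonkwo, alphabetically by surname: Halvorsen before Okonkwo.
Among Bianchi and Harlow, alphabetically by surname: Bianchi before Harlow.
Full order: Yilmaz, Halvorsen, Okonkwo, Castillo, Nakamura, Pereira, Bianchi, Harlow.

Yilmaz, Halvorsen, Okonkwo, Castillo, Nakamura, Pereira, Bianchi, Harlow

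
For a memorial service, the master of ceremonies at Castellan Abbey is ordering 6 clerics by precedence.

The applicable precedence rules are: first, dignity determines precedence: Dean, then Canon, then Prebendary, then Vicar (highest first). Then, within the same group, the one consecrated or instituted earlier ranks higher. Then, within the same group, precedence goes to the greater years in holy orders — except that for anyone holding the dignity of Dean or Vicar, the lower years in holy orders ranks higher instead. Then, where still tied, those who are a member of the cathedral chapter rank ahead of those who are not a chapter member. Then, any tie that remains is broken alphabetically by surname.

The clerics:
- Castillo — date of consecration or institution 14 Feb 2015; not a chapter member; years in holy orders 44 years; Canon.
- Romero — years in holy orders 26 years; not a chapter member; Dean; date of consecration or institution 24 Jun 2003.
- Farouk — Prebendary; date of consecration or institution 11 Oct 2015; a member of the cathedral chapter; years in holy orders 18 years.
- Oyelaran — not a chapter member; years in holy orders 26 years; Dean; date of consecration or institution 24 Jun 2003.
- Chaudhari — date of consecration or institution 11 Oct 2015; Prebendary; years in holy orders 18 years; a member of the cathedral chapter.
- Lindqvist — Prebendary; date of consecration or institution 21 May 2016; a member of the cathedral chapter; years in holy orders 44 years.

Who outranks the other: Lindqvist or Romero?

By dignity: Oyelaran and Romero (Dean); then Castillo (Canon); then Chaudhari, Farouk and Lindqvist (Prebendary).
Oyelaran and Romero both have date of consecration or institution 24 Jun 2003, so the next rule applies.
Oyelaran and Romero both have years in holy orders 26 years, so the next rule applies.
Oyelaran and Romero are each not a chapter member, so the next rule applies.
Among Oyelaran and Romero, alphabetically by surname: Oyelaran before Romero.
Among Chaudhari, Farouk and Lindqvist, by date of consecration or institution (earlier first): Chaudhari and Farouk (11 Oct 2015) before Lindqvist (21 May 2016).
Chaudhari and Farouk both have years in holy orders 18 years, so the next rule applies.
Chaudhari and Farouk are each a member of the cathedral chapter, so the next rule applies.
Among Chaudhari and Farouk, alphabetically by surname: Chaudhari before Farouk.
So Romero takes precedence.

Romero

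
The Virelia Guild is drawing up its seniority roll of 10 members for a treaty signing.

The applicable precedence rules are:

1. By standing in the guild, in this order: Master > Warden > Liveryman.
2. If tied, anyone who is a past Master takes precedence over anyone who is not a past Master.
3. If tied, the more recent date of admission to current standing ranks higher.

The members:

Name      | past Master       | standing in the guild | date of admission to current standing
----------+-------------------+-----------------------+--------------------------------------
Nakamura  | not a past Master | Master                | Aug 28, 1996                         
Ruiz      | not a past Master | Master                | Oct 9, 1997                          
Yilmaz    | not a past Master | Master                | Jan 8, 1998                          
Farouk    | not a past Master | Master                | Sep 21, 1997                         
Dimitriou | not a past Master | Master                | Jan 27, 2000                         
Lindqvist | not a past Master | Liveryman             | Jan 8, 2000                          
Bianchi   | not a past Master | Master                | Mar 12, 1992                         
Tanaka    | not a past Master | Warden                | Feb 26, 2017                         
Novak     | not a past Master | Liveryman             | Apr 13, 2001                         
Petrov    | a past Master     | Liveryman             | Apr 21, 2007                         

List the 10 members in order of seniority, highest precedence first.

By standing in the guild: Dimitriou, Yilmaz, Ruiz, Farouk, Nakamura and Bianchi (Master); then Tanaka (Warden); then Petrov, Novak and Lindqvist (Liveryman).
Dimitriou, Yilmaz, Ruiz, Farouk, Nakamura and Bianchi are each not a past Master, so the next rule applies.
Among Dimitriou, Yilmaz, Ruiz, Farouk, Nakamura and Bianchi, by date of admission to current standing (later first): Dimitriou (Jan 27, 2000) before Yilmaz (Jan 8, 1998) before Ruiz (Oct 9, 1997) before Farouk (Sep 21, 1997) before Nakamura (Aug 28, 1996) before Bianchi (Mar 12, 1992).
Among Petrov, Novak and Lindqvist, a past Master before not a past Master: Petrov (a past Master) before Novak and Lindqvist (not a past Master).
Among Novak and Lindqvist, by date of admission to current standing (later first): Novak (Apr 13, 2001) before Lindqvist (Jan 8, 2000).
Full order: Dimitriou, Yilmaz, Ruiz, Farouk, Nakamura, Bianchi, Tanaka, Petrov, Novak, Lindqvist.

Dimitriou, Yilmaz, Ruiz, Farouk, Nakamura, Bianchi, Tanaka, Petrov, Novak, Lindqvist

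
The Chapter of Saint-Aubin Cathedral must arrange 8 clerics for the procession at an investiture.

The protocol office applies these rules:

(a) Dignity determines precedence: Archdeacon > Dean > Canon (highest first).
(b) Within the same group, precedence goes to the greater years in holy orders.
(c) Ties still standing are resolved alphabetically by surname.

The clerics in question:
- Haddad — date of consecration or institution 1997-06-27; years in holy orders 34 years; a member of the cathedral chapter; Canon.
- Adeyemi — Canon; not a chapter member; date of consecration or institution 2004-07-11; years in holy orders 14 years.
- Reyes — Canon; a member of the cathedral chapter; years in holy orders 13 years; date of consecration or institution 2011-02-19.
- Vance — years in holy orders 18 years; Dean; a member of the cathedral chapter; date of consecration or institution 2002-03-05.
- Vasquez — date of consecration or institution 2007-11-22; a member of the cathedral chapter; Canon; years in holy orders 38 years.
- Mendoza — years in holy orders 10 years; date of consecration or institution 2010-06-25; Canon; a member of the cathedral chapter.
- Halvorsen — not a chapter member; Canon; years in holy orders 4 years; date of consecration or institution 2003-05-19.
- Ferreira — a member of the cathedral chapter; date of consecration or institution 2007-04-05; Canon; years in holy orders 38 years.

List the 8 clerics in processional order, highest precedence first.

Vance, Ferreira, Vasquez, Haddad, Adeyemi, Reyes, Mendoza, Halvorsen

By dignity: Vance (Dean); then Ferreira, Vasquez, Haddad, Adeyemi, Reyes, Mendoza and Halvorsen (Canon).
Among Ferreira, Vasquez, Haddad, Adeyemi, Reyes, Mendoza and Halvorsen, by years in holy orders (higher first): Ferreira and Vasquez (38 years) before Haddad (34 years) before Adeyemi (14 years) before Reyes (13 years) before Mendoza (10 years) before Halvorsen (4 years).
Among Ferreira and Vasquez, alphabetically by surname: Ferreira before Vasquez.
Full order: Vance, Ferreira, Vasquez, Haddad, Adeyemi, Reyes, Mendoza, Halvorsen.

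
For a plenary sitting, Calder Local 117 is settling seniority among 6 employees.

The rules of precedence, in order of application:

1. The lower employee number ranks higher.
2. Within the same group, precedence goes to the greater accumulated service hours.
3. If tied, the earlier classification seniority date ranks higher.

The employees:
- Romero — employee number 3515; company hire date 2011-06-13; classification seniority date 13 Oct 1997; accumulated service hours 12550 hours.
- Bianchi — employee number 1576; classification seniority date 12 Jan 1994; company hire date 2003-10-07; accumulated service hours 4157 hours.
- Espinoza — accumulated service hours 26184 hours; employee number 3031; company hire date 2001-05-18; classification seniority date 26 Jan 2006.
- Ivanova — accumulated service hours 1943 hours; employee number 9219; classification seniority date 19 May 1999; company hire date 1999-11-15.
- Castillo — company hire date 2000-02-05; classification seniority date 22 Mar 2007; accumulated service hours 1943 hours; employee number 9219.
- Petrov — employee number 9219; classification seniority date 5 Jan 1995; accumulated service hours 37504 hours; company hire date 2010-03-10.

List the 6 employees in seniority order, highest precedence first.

By employee number (lower first): Bianchi (1576); then Espinoza (3031); then Romero (3515); then Petrov, Ivanova and Castillo (each 9219).
Among Petrov, Ivanova and Castillo, by accumulated service hours (higher first): Petrov (37504 hours) before Ivanova and Castillo (1943 hours).
Among Ivanova and Castillo, by classification seniority date (earlier first): Ivanova (19 May 1999) before Castillo (22 Mar 2007).
Full order: Bianchi, Espinoza, Romero, Petrov, Ivanova, Castillo.

Bianchi, Espinoza, Romero, Petrov, Ivanova, Castillo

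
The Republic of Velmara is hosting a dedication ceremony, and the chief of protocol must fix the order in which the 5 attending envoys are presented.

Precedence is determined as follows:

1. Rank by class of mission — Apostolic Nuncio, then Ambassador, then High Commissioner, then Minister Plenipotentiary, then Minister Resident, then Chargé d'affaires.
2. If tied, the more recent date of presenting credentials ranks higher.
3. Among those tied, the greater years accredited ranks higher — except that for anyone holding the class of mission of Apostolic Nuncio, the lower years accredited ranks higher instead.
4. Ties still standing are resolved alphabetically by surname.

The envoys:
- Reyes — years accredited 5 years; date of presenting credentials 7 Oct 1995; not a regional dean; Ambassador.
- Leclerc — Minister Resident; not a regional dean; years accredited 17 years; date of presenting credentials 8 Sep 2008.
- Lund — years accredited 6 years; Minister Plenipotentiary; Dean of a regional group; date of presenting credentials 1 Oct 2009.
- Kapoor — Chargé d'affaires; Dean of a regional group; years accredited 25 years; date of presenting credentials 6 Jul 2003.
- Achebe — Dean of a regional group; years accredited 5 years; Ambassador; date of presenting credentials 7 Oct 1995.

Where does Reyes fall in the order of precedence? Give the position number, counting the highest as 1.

2

By class of mission: Achebe and Reyes (Ambassador); then Lund (Minister Plenipotentiary); then Leclerc (Minister Resident); then Kapoor (Chargé d'affaires).
Achebe and Reyes both have date of presenting credentials 7 Oct 1995, so the next rule applies.
Achebe and Reyes both have years accredited 5 years, so the next rule applies.
Among Achebe and Reyes, alphabetically by surname: Achebe before Reyes.
Order: Achebe, Reyes, Lund, Leclerc, Kapoor. So position 2.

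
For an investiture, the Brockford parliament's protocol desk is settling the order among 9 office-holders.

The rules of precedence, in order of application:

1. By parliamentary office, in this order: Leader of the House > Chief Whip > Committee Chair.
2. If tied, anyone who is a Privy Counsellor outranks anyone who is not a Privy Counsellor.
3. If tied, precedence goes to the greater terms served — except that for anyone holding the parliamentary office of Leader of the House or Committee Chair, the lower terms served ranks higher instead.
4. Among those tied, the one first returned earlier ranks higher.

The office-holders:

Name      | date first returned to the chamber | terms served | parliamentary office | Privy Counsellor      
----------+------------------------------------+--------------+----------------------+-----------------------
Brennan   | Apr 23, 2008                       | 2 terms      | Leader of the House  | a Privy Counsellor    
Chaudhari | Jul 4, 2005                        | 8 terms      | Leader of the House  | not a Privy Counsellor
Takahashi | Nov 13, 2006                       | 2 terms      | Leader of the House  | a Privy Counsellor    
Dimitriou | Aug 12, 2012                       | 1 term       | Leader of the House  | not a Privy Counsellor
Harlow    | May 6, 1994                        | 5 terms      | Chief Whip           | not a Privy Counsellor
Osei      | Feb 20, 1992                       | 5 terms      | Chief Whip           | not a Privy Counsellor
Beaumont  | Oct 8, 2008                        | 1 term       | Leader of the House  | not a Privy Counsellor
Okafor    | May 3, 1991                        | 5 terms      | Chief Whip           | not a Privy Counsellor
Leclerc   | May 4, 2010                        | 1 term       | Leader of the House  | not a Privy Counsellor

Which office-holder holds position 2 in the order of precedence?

By parliamentary office: Takahashi, Brennan, Beaumont, Leclerc, Dimitriou and Chaudhari (Leader of the House); then Okafor, Osei and Harlow (Chief Whip).
Among Takahashi, Brennan, Beaumont, Leclerc, Dimitriou and Chaudhari, a Privy Counsellor before not a Privy Counsellor: Takahashi and Brennan (a Privy Counsellor) before Beaumont, Leclerc, Dimitriou and Chaudhari (not a Privy Counsellor).
Takahashi and Brennan both have terms served 2 terms, so the next rule applies.
Among Takahashi and Brennan, by date first returned to the chamber (earlier first): Takahashi (Nov 13, 2006) before Brennan (Apr 23, 2008).
Among Beaumont, Leclerc, Dimitriou and Chaudhari, by terms served (lower first) (reversed rule for this group): Beaumont, Leclerc and Dimitriou (1 term) before Chaudhari (8 terms).
Among Beaumont, Leclerc and Dimitriou, by date first returned to the chamber (earlier first): Beaumont (Oct 8, 2008) before Leclerc (May 4, 2010) before Dimitriou (Aug 12, 2012).
Okafor, Osei and Harlow are each not a Privy Counsellor, so the next rule applies.
Okafor, Osei and Harlow all have terms served 5 terms, so the next rule applies.
Among Okafor, Osei and Harlow, by date first returned to the chamber (earlier first): Okafor (May 3, 1991) before Osei (Feb 20, 1992) before Harlow (May 6, 1994).
Order: Takahashi, Brennan, Beaumont, Leclerc, Dimitriou, Chaudhari, Okafor, Osei, Harlow.

Brennan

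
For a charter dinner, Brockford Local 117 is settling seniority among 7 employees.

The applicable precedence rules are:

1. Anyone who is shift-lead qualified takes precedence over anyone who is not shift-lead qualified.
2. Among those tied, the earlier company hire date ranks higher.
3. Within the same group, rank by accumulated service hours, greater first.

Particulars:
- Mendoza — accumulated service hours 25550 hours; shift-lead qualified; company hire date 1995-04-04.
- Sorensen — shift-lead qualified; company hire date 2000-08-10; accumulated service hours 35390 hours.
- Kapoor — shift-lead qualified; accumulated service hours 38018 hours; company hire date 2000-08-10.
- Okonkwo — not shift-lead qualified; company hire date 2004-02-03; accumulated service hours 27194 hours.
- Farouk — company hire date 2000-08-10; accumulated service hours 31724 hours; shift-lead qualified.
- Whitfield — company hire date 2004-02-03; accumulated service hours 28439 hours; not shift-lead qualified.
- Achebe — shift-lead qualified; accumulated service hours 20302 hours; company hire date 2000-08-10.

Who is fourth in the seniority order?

Farouk

By the first rule: Mendoza, Kapoor, Sorensen, Farouk and Achebe (each shift-lead qualified); then Whitfield and Okonkwo (both not shift-lead qualified).
Among Mendoza, Kapoor, Sorensen, Farouk and Achebe, by company hire date (earlier first): Mendoza (1995-04-04) before Kapoor, Sorensen, Farouk and Achebe (2000-08-10).
Among Kapoor, Sorensen, Farouk and Achebe, by accumulated service hours (higher first): Kapoor (38018 hours) before Sorensen (35390 hours) before Farouk (31724 hours) before Achebe (20302 hours).
Whitfield and Okonkwo both have company hire date 2004-02-03, so the next rule applies.
Among Whitfield and Okonkwo, by accumulated service hours (higher first): Whitfield (28439 hours) before Okonkwo (27194 hours).
Order: Mendoza, Kapoor, Sorensen, Farouk, Achebe, Whitfield, Okonkwo.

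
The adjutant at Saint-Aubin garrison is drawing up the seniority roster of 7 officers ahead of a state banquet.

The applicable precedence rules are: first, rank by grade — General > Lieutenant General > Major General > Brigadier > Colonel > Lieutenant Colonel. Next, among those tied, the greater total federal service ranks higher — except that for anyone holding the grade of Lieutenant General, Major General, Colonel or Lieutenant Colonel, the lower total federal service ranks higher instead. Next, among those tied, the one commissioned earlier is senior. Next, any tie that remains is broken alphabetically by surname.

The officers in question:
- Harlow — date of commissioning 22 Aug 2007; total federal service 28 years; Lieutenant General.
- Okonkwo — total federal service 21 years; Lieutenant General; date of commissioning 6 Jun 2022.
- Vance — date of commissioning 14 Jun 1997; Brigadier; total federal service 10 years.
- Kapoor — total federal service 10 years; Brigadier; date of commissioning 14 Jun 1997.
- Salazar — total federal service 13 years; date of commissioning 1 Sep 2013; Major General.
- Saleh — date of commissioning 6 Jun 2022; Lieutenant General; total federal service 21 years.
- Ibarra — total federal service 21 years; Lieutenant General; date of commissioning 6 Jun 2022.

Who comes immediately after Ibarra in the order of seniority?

Okonkwo

By grade: Ibarra, Okonkwo, Saleh and Harlow (Lieutenant General); then Salazar (Major General); then Kapoor and Vance (Brigadier).
Among Ibarra, Okonkwo, Saleh and Harlow, by total federal service (lower first) (reversed rule for this group): Ibarra, Okonkwo and Saleh (21 years) before Harlow (28 years).
Ibarra, Okonkwo and Saleh all have date of commissioning 6 Jun 2022, so the next rule applies.
Among Ibarra, Okonkwo and Saleh, alphabetically by surname: Ibarra before Okonkwo before Saleh.
Kapoor and Vance both have total federal service 10 years, so the next rule applies.
Kapoor and Vance both have date of commissioning 14 Jun 1997, so the next rule applies.
Among Kapoor and Vance, alphabetically by surname: Kapoor before Vance.
Order: Ibarra, Okonkwo, Saleh, Harlow, Salazar, Kapoor, Vance.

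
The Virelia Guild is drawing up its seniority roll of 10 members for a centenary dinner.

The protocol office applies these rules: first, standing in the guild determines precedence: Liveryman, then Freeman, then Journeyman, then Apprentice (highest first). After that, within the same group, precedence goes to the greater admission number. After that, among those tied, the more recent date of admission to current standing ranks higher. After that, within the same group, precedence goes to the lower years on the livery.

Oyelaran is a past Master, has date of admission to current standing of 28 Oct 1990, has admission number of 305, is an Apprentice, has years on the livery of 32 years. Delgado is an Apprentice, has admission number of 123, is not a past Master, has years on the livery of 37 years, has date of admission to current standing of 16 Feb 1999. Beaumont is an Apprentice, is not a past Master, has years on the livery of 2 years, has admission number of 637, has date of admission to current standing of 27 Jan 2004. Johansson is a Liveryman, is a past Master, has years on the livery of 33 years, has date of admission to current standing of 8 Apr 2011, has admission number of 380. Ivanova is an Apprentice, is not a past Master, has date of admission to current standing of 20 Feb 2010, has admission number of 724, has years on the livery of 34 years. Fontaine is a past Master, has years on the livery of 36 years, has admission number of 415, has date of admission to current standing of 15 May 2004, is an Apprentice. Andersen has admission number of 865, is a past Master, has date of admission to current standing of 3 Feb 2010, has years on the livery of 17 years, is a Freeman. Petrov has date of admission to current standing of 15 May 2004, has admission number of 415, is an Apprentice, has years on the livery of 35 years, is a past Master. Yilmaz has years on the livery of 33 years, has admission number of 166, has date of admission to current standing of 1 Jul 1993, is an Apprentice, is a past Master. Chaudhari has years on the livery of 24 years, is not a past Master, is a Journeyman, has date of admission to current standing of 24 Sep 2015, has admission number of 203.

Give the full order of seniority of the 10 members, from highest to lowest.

Johansson, Andersen, Chaudhari, Ivanova, Beaumont, Petrov, Fontaine, Oyelaran, Yilmaz, Delgado

By standing in the guild: Johansson (Liveryman); then Andersen (Freeman); then Chaudhari (Journeyman); then Ivanova, Beaumont, Petrov, Fontaine, Oyelaran, Yilmaz and Delgado (Apprentice).
Among Ivanova, Beaumont, Petrov, Fontaine, Oyelaran, Yilmaz and Delgado, by admission number (higher first): Ivanova (724) before Beaumont (637) before Petrov and Fontaine (415) before Oyelaran (305) before Yilmaz (166) before Delgado (123).
Petrov and Fontaine both have date of admission to current standing 15 May 2004, so the next rule applies.
Among Petrov and Fontaine, by years on the livery (lower first): Petrov (35 years) before Fontaine (36 years).
Full order: Johansson, Andersen, Chaudhari, Ivanova, Beaumont, Petrov, Fontaine, Oyelaran, Yilmaz, Delgado.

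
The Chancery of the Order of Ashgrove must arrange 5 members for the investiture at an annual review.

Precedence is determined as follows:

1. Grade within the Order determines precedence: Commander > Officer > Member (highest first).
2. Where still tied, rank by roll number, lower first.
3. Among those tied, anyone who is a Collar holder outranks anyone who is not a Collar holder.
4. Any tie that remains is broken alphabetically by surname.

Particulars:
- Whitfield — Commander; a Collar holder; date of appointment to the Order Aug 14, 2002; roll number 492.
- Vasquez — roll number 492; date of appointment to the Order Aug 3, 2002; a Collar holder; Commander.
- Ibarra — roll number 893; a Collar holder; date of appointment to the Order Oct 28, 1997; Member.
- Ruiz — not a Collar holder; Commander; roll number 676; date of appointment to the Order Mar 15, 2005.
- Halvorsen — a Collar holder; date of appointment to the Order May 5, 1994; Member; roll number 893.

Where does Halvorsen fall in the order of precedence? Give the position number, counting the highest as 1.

4

By grade within the Order: Vasquez, Whitfield and Ruiz (Commander); then Halvorsen and Ibarra (Member).
Among Vasquez, Whitfield and Ruiz, by roll number (lower first): Vasquez and Whitfield (492) before Ruiz (676).
Vasquez and Whitfield are each a Collar holder, so the next rule applies.
Among Vasquez and Whitfield, alphabetically by surname: Vasquez before Whitfield.
Halvorsen and Ibarra both have roll number 893, so the next rule applies.
Halvorsen and Ibarra are each a Collar holder, so the next rule applies.
Among Halvorsen and Ibarra, alphabetically by surname: Halvorsen before Ibarra.
Order: Vasquez, Whitfield, Ruiz, Halvorsen, Ibarra. So position 4.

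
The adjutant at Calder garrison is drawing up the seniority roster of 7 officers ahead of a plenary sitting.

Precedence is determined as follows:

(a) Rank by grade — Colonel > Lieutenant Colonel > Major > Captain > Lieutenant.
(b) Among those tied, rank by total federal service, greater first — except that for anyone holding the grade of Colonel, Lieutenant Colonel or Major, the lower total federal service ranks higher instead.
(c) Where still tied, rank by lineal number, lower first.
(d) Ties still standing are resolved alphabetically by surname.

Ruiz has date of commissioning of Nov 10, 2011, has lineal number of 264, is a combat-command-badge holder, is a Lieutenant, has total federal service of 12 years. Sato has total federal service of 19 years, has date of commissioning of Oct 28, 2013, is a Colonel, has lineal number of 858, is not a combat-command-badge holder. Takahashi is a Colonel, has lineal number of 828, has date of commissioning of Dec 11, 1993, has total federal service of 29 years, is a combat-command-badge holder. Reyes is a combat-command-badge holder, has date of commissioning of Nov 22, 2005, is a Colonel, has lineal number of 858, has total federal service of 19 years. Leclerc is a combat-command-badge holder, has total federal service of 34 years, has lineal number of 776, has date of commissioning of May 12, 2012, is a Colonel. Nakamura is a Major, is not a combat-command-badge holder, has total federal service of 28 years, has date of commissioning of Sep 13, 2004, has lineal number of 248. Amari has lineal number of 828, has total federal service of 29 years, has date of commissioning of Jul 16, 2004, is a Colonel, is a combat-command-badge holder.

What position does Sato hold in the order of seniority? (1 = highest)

By grade: Reyes, Sato, Amari, Takahashi and Leclerc (Colonel); then Nakamura (Major); then Ruiz (Lieutenant).
Among Reyes, Sato, Amari, Takahashi and Leclerc, by total federal service (lower first) (reversed rule for this group): Reyes and Sato (19 years) before Amari and Takahashi (29 years) before Leclerc (34 years).
Reyes and Sato both have lineal number 858, so the next rule applies.
Among Reyes and Sato, alphabetically by surname: Reyes before Sato.
Amari and Takahashi both have lineal number 828, so the next rule applies.
Among Amari and Takahashi, alphabetically by surname: Amari before Takahashi.
Order: Reyes, Sato, Amari, Takahashi, Leclerc, Nakamura, Ruiz. So position 2.

2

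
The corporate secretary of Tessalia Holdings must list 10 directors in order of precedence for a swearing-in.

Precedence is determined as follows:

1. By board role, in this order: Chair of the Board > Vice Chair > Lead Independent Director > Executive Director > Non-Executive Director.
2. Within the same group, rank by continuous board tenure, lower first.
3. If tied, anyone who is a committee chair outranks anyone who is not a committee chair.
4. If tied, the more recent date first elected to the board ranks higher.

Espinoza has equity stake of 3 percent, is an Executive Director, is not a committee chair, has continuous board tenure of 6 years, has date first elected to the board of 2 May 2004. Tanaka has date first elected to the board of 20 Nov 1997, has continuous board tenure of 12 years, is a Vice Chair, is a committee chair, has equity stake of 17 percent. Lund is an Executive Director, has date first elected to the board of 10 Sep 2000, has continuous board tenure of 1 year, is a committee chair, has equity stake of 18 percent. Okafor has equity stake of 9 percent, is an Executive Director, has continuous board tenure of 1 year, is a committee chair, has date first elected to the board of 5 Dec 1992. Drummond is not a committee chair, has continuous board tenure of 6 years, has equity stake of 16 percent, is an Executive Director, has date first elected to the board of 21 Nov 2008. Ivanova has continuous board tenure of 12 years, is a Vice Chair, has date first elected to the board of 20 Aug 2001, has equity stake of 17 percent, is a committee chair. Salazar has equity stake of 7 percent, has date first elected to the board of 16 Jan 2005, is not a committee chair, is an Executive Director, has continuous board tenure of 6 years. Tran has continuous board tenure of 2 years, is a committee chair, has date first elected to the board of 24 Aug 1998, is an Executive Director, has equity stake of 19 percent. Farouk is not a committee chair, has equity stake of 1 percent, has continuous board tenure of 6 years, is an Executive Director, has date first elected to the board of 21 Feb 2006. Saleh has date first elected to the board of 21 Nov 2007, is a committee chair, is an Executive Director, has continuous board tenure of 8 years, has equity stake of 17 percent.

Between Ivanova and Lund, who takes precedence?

By board role: Ivanova and Tanaka (Vice Chair); then Lund, Okafor, Tran, Drummond, Farouk, Salazar, Espinoza and Saleh (Executive Director).
Ivanova and Tanaka both have continuous board tenure 12 years, so the next rule applies.
Ivanova and Tanaka are each a committee chair, so the next rule applies.
Among Ivanova and Tanaka, by date first elected to the board (later first): Ivanova (20 Aug 2001) before Tanaka (20 Nov 1997).
Among Lund, Okafor, Tran, Drummond, Farouk, Salazar, Espinoza and Saleh, by continuous board tenure (lower first): Lund and Okafor (1 year) before Tran (2 years) before Drummond, Farouk, Salazar and Espinoza (6 years) before Saleh (8 years).
Lund and Okafor are each a committee chair, so the next rule applies.
Among Lund and Okafor, by date first elected to the board (later first): Lund (10 Sep 2000) before Okafor (5 Dec 1992).
Drummond, Farouk, Salazar and Espinoza are each not a committee chair, so the next rule applies.
Among Drummond, Farouk, Salazar and Espinoza, by date first elected to the board (later first): Drummond (21 Nov 2008) before Farouk (21 Feb 2006) before Salazar (16 Jan 2005) before Espinoza (2 May 2004).
So Ivanova takes precedence.

Ivanova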